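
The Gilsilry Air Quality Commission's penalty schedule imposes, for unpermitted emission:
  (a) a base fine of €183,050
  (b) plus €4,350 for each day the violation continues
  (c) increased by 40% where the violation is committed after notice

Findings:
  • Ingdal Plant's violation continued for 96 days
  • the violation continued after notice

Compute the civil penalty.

Per-day component: 96 × €4,350 = €417,600
Base plus per-day: €183,050 + €417,600 = €600,650
Enhancement: 40% of €600,650 = €240,260
Enhanced fine: €600,650 + €240,260 = €840,910

€840,910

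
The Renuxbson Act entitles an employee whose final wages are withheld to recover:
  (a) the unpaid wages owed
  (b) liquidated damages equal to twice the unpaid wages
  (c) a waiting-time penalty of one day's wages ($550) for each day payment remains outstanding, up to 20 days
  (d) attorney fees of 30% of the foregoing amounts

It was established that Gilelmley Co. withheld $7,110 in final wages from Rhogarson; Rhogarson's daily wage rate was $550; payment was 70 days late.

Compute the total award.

$42,029

Doubled: 2 × $7,110 = $14,220
Penalty days: min(70, 20) = 20
Waiting-time penalty: 20 × $550 = $11,000
Subtotal: $7,110 + $14,220 + $11,000 = $32,330
Attorney fees: 30% of $32,330 = $9,699
Total award: $32,330 + $9,699 = $42,029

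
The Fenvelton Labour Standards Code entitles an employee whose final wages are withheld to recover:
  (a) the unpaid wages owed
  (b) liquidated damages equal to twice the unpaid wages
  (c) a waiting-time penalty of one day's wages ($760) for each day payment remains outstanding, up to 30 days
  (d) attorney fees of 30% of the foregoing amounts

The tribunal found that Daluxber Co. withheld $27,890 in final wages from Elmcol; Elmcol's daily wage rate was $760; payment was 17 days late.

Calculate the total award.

$125,567

Doubled: 2 × $27,890 = $55,780
Penalty days: min(17, 30) = 17
Waiting-time penalty: 17 × $760 = $12,920
Subtotal: $27,890 + $55,780 + $12,920 = $96,590
Attorney fees: 30% of $96,590 = $28,977
Total award: $96,590 + $28,977 = $125,567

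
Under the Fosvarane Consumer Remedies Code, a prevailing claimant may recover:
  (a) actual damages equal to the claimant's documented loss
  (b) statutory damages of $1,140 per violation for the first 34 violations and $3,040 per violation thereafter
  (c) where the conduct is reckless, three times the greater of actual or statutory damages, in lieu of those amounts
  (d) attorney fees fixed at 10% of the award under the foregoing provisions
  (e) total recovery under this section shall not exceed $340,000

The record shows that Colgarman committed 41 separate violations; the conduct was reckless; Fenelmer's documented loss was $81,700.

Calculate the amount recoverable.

First 34 violations: 34 × $1,140 = $38,760
Remaining violations: (41 − 34) × $3,040 = $21,280
Statutory damages: $38,760 + $21,280 = $60,040
Greater of actual damages ($81,700) or statutory damages ($60,040): $81,700
Trebled: 3 × $81,700 = $245,100
Attorney fees: 10% of $245,100 = $24,510
Total before cap: $245,100 + $24,510 = $269,610
Cap at $340,000: $269,610 is within the cap, no reduction.

$269,610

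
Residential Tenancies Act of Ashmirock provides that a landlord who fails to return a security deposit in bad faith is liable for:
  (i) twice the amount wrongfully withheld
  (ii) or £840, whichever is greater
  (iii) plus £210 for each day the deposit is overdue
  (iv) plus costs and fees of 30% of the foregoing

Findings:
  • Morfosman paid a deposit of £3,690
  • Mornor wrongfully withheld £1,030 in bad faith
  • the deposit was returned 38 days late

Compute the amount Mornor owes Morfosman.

Doubled: 2 × £1,030 = £2,060
Minimum £840: £2,060 meets the minimum, no increase.
Late-return penalty: 38 × £210 = £7,980
Damages plus late penalty: £2,060 + £7,980 = £10,040
Costs and fees: 30% of £10,040 = £3,012
Total recovery: £10,040 + £3,012 = £13,052

£13,052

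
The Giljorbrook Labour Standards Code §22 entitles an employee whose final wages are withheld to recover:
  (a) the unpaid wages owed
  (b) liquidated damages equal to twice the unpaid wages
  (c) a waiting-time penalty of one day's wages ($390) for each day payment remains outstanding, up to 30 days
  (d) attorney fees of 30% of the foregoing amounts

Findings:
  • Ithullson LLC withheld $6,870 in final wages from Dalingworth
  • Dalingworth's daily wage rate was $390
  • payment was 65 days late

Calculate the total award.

Doubled: 2 × $6,870 = $13,740
Penalty days: min(65, 30) = 30
Waiting-time penalty: 30 × $390 = $11,700
Subtotal: $6,870 + $13,740 + $11,700 = $32,310
Attorney fees: 30% of $32,310 = $9,693
Total award: $32,310 + $9,693 = $42,003

$42,003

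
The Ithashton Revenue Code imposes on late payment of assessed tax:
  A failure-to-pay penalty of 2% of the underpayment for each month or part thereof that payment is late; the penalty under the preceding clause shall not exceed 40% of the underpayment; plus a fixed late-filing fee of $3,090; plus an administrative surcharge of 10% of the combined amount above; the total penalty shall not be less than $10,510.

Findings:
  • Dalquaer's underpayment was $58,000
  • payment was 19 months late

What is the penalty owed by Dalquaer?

Penalty: $27,643

Accrued rate: 2% × 19 = 38%, capped at 40% → 38%
Failure-to-pay penalty: 38% of $58,000 = $22,040
Penalty before surcharge: $22,040 + $3,090 = $25,130
Administrative surcharge: 10% of $25,130 = $2,513
Total penalty: $25,130 + $2,513 = $27,643
Minimum $10,510: $27,643 meets the minimum, no increase.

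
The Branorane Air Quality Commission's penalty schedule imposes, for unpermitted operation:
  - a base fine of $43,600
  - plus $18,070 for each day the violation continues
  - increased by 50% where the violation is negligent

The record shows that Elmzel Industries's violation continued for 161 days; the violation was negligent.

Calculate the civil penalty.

Per-day component: 161 × $18,070 = $2,909,270
Base plus per-day: $43,600 + $2,909,270 = $2,952,870
Enhancement: 50% of $2,952,870 = $1,476,435
Enhanced fine: $2,952,870 + $1,476,435 = $4,429,305

$4,429,305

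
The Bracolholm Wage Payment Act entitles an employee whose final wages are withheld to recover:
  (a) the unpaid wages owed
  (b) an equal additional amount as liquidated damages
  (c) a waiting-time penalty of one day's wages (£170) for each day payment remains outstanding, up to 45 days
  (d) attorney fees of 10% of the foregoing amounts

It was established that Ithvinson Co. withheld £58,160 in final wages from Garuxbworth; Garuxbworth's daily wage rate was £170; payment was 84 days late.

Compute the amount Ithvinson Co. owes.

Liquidated damages (equal amount): £58,160
Penalty days: min(84, 45) = 45
Waiting-time penalty: 45 × £170 = £7,650
Subtotal: £58,160 + £58,160 + £7,650 = £123,970
Attorney fees: 10% of £123,970 = £12,397
Total award: £123,970 + £12,397 = £136,367

£136,367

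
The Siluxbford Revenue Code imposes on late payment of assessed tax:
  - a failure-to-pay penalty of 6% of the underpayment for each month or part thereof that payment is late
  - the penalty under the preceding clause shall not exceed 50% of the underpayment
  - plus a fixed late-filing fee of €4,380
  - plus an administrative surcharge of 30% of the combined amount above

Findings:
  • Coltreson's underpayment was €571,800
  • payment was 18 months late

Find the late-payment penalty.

Penalty: €377,364

Accrued rate: 6% × 18 = 108%, capped at 50% → 50%
Failure-to-pay penalty: 50% of €571,800 = €285,900
Penalty before surcharge: €285,900 + €4,380 = €290,280
Administrative surcharge: 30% of €290,280 = €87,084
Total penalty: €290,280 + €87,084 = €377,364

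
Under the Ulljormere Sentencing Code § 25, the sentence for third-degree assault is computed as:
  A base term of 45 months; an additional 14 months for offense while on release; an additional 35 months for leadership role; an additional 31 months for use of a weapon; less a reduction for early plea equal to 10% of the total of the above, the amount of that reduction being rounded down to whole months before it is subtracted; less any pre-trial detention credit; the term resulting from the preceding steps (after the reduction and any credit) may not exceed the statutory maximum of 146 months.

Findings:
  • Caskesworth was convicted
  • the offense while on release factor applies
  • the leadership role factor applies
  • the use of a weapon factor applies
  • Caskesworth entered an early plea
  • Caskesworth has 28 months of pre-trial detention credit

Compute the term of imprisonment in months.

Offense while on release enhancement: +14 months
Leadership role enhancement: +35 months
Use of a weapon enhancement: +31 months
Adjusted term: 45 months + 14 months + 35 months + 31 months = 125 months
Early plea reduction: 10% of 125 months = 12 months (rounded down)
After reduction: 125 − 12 = 113 months
Less pre-trial detention credit: 113 months − 28 months = 85 months
Cap at 146 months: 85 months is within the cap, no reduction.

85 months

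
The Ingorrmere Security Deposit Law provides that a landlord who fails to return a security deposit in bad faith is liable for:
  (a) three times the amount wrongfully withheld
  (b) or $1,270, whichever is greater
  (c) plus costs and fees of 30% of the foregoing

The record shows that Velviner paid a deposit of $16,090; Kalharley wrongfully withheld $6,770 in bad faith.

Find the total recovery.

Trebled: 3 × $6,770 = $20,310
Minimum $1,270: $20,310 meets the minimum, no increase.
Costs and fees: 30% of $20,310 = $6,093
Total recovery: $20,310 + $6,093 = $26,403

$26,403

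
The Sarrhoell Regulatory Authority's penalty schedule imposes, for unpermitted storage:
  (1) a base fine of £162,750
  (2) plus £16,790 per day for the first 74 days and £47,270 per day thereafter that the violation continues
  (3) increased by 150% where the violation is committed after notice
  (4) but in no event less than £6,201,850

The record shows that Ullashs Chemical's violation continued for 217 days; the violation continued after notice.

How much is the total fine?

£20,412,050

First 74 days: 74 × £16,790 = £1,242,460
Remaining days: (217 − 74) × £47,270 = £6,759,610
Per-day component: £1,242,460 + £6,759,610 = £8,002,070
Base plus per-day: £162,750 + £8,002,070 = £8,164,820
Enhancement: 150% of £8,164,820 = £12,247,230
Enhanced fine: £8,164,820 + £12,247,230 = £20,412,050
Minimum £6,201,850: £20,412,050 meets the minimum, no increase.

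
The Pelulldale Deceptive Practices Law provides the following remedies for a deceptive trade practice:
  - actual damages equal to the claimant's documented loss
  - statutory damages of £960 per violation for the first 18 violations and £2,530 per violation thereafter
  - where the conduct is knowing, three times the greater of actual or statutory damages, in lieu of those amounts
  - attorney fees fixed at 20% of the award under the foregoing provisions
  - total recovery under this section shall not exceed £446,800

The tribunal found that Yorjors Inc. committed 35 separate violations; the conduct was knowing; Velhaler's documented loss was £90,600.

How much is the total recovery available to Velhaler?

First 18 violations: 18 × £960 = £17,280
Remaining violations: (35 − 18) × £2,530 = £43,010
Statutory damages: £17,280 + £43,010 = £60,290
Greater of actual damages (£90,600) or statutory damages (£60,290): £90,600
Trebled: 3 × £90,600 = £271,800
Attorney fees: 20% of £271,800 = £54,360
Total before cap: £271,800 + £54,360 = £326,160
Cap at £446,800: £326,160 is within the cap, no reduction.

£326,160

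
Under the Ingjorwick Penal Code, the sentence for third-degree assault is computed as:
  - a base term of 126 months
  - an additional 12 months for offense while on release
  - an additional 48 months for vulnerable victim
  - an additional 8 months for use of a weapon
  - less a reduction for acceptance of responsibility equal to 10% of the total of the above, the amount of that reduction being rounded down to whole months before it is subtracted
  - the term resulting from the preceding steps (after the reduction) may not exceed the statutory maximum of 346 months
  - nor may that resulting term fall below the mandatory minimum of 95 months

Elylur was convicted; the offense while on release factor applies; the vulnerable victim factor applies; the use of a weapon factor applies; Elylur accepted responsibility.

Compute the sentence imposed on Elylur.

Offense while on release enhancement: +12 months
Vulnerable victim enhancement: +48 months
Use of a weapon enhancement: +8 months
Adjusted term: 126 months + 12 months + 48 months + 8 months = 194 months
Acceptance of responsibility reduction: 10% of 194 months = 19 months (rounded down)
After reduction: 194 − 19 = 175 months
Cap at 346 months: 175 months is within the cap, no reduction.
Minimum 95 months: 175 months meets the minimum, no increase.

175 months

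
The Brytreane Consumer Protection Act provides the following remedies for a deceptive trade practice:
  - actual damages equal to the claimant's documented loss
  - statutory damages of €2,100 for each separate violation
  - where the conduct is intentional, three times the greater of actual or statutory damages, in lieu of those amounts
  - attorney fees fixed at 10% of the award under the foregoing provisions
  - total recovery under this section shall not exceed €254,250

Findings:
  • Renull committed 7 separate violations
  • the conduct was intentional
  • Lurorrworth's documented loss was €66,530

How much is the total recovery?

€219,549

Statutory damages: 7 × €2,100 = €14,700
Greater of actual damages (€66,530) or statutory damages (€14,700): €66,530
Trebled: 3 × €66,530 = €199,590
Attorney fees: 10% of €199,590 = €19,959
Total before cap: €199,590 + €19,959 = €219,549
Cap at €254,250: €219,549 is within the cap, no reduction.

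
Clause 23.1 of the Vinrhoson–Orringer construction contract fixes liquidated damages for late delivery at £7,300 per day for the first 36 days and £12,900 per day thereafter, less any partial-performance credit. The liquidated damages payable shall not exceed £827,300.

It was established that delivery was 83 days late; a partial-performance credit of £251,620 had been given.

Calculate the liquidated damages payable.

First 36 days: 36 × £7,300 = £262,800
Remaining days: (83 − 36) × £12,900 = £606,300
Accrued per-day damages: £262,800 + £606,300 = £869,100
Less partial-performance credit: £869,100 − £251,620 = £617,480
Cap at £827,300: £617,480 is within the cap, no reduction.

£617,480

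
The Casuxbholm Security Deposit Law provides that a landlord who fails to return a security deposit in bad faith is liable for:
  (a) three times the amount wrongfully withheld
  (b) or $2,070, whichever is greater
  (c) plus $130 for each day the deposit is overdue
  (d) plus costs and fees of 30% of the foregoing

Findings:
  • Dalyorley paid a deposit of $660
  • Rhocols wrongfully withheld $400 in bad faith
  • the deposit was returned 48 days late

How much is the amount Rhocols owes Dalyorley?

$10,803

Trebled: 3 × $400 = $1,200
Minimum $2,070: $1,200 is below the minimum → $2,070
Late-return penalty: 48 × $130 = $6,240
Damages plus late penalty: $2,070 + $6,240 = $8,310
Costs and fees: 30% of $8,310 = $2,493
Total recovery: $8,310 + $2,493 = $10,803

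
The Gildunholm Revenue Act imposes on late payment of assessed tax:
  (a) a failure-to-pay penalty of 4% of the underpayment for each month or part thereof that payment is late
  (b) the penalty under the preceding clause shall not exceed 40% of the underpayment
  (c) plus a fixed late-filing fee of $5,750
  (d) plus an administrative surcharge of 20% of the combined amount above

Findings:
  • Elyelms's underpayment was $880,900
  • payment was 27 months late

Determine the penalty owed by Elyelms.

Accrued rate: 4% × 27 = 108%, capped at 40% → 40%
Failure-to-pay penalty: 40% of $880,900 = $352,360
Penalty before surcharge: $352,360 + $5,750 = $358,110
Administrative surcharge: 20% of $358,110 = $71,622
Total penalty: $358,110 + $71,622 = $429,732

$429,732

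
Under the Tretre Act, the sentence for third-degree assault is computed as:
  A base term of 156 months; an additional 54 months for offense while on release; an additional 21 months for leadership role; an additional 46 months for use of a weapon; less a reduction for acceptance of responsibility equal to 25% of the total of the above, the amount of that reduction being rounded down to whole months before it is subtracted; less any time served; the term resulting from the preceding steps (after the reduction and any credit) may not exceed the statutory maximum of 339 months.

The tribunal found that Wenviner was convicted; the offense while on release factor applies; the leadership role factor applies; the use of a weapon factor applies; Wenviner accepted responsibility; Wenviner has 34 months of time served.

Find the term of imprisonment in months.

174 months

Offense while on release enhancement: +54 months
Leadership role enhancement: +21 months
Use of a weapon enhancement: +46 months
Adjusted term: 156 months + 54 months + 21 months + 46 months = 277 months
Acceptance of responsibility reduction: 25% of 277 months = 69 months (rounded down)
After reduction: 277 − 69 = 208 months
Less time served: 208 months − 34 months = 174 months
Cap at 339 months: 174 months is within the cap, no reduction.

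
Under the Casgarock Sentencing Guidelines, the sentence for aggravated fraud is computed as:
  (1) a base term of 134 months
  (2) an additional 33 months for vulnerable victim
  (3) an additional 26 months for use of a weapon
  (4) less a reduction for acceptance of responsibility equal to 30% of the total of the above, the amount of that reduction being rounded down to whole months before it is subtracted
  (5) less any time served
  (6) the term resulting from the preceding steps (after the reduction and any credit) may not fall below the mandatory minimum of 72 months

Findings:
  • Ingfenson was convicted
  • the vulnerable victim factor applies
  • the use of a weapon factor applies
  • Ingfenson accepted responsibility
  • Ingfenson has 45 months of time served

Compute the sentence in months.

Sentence: 91 months

Vulnerable victim enhancement: +33 months
Use of a weapon enhancement: +26 months
Adjusted term: 134 months + 33 months + 26 months = 193 months
Acceptance of responsibility reduction: 30% of 193 months = 57 months (rounded down)
After reduction: 193 − 57 = 136 months
Less time served: 136 months − 45 months = 91 months
Minimum 72 months: 91 months meets the minimum, no increase.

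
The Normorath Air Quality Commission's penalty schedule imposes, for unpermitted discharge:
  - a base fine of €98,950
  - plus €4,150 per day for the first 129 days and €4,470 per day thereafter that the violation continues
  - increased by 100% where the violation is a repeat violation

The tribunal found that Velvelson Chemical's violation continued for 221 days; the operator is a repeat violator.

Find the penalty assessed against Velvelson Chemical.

First 129 days: 129 × €4,150 = €535,350
Remaining days: (221 − 129) × €4,470 = €411,240
Per-day component: €535,350 + €411,240 = €946,590
Base plus per-day: €98,950 + €946,590 = €1,045,540
Enhancement: 100% of €1,045,540 = €1,045,540
Enhanced fine: €1,045,540 + €1,045,540 = €2,091,080

€2,091,080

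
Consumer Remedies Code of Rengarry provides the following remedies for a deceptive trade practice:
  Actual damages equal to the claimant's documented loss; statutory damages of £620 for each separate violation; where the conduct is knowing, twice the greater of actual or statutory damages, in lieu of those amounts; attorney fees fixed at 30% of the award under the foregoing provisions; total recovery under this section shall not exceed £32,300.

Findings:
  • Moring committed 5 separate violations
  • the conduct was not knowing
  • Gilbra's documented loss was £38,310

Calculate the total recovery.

Statutory damages: 5 × £620 = £3,100
Conduct not knowing: the in-lieu enhancement does not apply.
Actual plus statutory damages: £38,310 + £3,100 = £41,410
Attorney fees: 30% of £41,410 = £12,423
Total before cap: £41,410 + £12,423 = £53,833
Cap at £32,300: £53,833 exceeds the cap → £32,300

Total recovery: £32,300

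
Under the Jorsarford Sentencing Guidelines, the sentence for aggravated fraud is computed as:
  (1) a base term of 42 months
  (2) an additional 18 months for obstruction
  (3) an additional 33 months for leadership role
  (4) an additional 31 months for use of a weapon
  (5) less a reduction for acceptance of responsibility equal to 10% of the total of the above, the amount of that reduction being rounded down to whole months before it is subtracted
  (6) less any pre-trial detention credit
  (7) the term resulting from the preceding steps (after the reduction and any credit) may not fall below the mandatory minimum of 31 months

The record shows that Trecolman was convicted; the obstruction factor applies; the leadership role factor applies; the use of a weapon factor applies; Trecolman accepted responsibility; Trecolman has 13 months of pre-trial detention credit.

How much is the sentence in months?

Obstruction enhancement: +18 months
Leadership role enhancement: +33 months
Use of a weapon enhancement: +31 months
Adjusted term: 42 months + 18 months + 33 months + 31 months = 124 months
Acceptance of responsibility reduction: 10% of 124 months = 12 months (rounded down)
After reduction: 124 − 12 = 112 months
Less pre-trial detention credit: 112 months − 13 months = 99 months
Minimum 31 months: 99 months meets the minimum, no increase.

99 months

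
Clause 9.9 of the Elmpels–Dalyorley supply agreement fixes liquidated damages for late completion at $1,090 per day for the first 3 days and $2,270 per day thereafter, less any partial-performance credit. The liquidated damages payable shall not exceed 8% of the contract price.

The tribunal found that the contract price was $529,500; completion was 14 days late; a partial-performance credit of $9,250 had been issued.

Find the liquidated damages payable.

First 3 days: 3 × $1,090 = $3,270
Remaining days: (14 − 3) × $2,270 = $24,970
Accrued per-day damages: $3,270 + $24,970 = $28,240
Less partial-performance credit: $28,240 − $9,250 = $18,990
Cap: 8% of $529,500 = $42,360
Cap at $42,360: $18,990 is within the cap, no reduction.

$18,990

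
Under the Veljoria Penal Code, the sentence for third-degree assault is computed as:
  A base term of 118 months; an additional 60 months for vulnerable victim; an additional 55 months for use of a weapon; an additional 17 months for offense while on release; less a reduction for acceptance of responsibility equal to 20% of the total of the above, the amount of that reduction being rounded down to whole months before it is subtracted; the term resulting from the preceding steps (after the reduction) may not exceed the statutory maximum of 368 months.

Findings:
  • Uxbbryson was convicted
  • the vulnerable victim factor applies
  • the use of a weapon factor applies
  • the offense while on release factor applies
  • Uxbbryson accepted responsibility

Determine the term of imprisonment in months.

200 months

Vulnerable victim enhancement: +60 months
Use of a weapon enhancement: +55 months
Offense while on release enhancement: +17 months
Adjusted term: 118 months + 60 months + 55 months + 17 months = 250 months
Acceptance of responsibility reduction: 20% of 250 months = 50 months (rounded down)
After reduction: 250 − 50 = 200 months
Cap at 368 months: 200 months is within the cap, no reduction.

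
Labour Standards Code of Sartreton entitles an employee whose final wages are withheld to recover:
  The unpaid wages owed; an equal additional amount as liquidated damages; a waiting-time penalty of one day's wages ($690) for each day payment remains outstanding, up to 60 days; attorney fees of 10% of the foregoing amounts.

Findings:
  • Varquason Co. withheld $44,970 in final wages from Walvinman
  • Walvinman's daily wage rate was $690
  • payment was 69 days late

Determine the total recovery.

$144,474

Liquidated damages (equal amount): $44,970
Penalty days: min(69, 60) = 60
Waiting-time penalty: 60 × $690 = $41,400
Subtotal: $44,970 + $44,970 + $41,400 = $131,340
Attorney fees: 10% of $131,340 = $13,134
Total award: $131,340 + $13,134 = $144,474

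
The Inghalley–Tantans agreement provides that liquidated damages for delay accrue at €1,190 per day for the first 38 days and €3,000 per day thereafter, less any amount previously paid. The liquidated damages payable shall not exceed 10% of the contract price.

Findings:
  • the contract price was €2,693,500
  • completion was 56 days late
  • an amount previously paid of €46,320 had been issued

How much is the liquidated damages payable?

First 38 days: 38 × €1,190 = €45,220
Remaining days: (56 − 38) × €3,000 = €54,000
Accrued per-day damages: €45,220 + €54,000 = €99,220
Less amount previously paid: €99,220 − €46,320 = €52,900
Cap: 10% of €2,693,500 = €269,350
Cap at €269,350: €52,900 is within the cap, no reduction.

€52,900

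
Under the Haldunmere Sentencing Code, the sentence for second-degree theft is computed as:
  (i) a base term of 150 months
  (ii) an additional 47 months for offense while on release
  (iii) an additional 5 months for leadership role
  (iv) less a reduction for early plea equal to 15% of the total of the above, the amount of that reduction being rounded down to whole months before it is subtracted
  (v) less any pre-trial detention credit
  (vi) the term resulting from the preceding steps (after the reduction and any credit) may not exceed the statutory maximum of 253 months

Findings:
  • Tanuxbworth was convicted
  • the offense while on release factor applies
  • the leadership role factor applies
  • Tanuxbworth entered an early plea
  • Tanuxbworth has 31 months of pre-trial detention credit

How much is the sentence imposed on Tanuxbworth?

141 months

Offense while on release enhancement: +47 months
Leadership role enhancement: +5 months
Adjusted term: 150 months + 47 months + 5 months = 202 months
Early plea reduction: 15% of 202 months = 30 months (rounded down)
After reduction: 202 − 30 = 172 months
Less pre-trial detention credit: 172 months − 31 months = 141 months
Cap at 253 months: 141 months is within the cap, no reduction.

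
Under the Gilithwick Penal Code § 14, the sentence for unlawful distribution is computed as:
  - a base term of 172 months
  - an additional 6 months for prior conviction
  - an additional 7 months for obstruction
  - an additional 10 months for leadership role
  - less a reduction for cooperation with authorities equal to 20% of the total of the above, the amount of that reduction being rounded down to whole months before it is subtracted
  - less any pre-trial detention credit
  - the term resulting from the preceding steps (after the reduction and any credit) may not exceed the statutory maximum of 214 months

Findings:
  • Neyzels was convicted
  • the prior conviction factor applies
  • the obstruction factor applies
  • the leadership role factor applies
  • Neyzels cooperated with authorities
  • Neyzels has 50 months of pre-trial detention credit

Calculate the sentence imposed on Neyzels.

106 months

Prior conviction enhancement: +6 months
Obstruction enhancement: +7 months
Leadership role enhancement: +10 months
Adjusted term: 172 months + 6 months + 7 months + 10 months = 195 months
Cooperation with authorities reduction: 20% of 195 months = 39 months (rounded down)
After reduction: 195 − 39 = 156 months
Less pre-trial detention credit: 156 months − 50 months = 106 months
Cap at 214 months: 106 months is within the cap, no reduction.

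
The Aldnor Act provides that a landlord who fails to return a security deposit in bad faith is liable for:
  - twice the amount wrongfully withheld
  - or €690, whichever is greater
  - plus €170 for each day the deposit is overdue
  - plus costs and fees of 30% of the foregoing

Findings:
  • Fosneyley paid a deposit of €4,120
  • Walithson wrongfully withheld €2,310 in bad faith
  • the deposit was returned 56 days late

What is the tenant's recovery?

Doubled: 2 × €2,310 = €4,620
Minimum €690: €4,620 meets the minimum, no increase.
Late-return penalty: 56 × €170 = €9,520
Damages plus late penalty: €4,620 + €9,520 = €14,140
Costs and fees: 30% of €14,140 = €4,242
Total recovery: €14,140 + €4,242 = €18,382

€18,382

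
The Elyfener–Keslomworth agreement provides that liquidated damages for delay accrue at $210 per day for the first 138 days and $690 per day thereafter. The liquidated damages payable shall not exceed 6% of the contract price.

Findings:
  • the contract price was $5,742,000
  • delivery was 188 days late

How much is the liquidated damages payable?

First 138 days: 138 × $210 = $28,980
Remaining days: (188 − 138) × $690 = $34,500
Accrued per-day damages: $28,980 + $34,500 = $63,480
Cap: 6% of $5,742,000 = $344,520
Cap at $344,520: $63,480 is within the cap, no reduction.

$63,480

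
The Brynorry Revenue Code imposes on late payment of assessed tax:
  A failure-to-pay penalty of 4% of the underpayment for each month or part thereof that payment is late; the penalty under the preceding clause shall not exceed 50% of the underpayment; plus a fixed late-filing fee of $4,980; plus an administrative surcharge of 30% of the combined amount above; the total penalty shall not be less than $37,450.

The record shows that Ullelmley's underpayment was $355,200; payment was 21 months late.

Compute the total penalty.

$237,354

Accrued rate: 4% × 21 = 84%, capped at 50% → 50%
Failure-to-pay penalty: 50% of $355,200 = $177,600
Penalty before surcharge: $177,600 + $4,980 = $182,580
Administrative surcharge: 30% of $182,580 = $54,774
Total penalty: $182,580 + $54,774 = $237,354
Minimum $37,450: $237,354 meets the minimum, no increase.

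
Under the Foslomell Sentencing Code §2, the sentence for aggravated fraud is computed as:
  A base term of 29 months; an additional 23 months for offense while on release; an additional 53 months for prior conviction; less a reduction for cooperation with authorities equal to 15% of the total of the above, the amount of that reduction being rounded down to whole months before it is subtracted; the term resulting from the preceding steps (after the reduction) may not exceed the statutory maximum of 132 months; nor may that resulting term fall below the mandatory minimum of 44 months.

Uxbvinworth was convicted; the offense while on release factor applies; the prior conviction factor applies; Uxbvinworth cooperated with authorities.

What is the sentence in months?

Offense while on release enhancement: +23 months
Prior conviction enhancement: +53 months
Adjusted term: 29 months + 23 months + 53 months = 105 months
Cooperation with authorities reduction: 15% of 105 months = 15 months (rounded down)
After reduction: 105 − 15 = 90 months
Cap at 132 months: 90 months is within the cap, no reduction.
Minimum 44 months: 90 months meets the minimum, no increase.

Sentence: 90 months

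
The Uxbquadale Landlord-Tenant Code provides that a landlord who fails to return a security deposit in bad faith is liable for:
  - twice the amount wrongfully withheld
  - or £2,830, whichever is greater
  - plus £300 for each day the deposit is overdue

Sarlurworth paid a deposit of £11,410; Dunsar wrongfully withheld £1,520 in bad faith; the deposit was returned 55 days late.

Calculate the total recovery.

Doubled: 2 × £1,520 = £3,040
Minimum £2,830: £3,040 meets the minimum, no increase.
Late-return penalty: 55 × £300 = £16,500
Damages plus late penalty: £3,040 + £16,500 = £19,540

Recovery: £19,540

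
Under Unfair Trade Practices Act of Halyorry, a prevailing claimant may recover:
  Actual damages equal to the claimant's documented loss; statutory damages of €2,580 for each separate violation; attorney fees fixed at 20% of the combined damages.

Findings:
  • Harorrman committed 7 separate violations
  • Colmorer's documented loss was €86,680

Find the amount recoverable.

Statutory damages: 7 × €2,580 = €18,060
Combined damages: €86,680 + €18,060 = €104,740
Attorney fees: 20% of €104,740 = €20,948
Total recovery: €104,740 + €20,948 = €125,688

€125,688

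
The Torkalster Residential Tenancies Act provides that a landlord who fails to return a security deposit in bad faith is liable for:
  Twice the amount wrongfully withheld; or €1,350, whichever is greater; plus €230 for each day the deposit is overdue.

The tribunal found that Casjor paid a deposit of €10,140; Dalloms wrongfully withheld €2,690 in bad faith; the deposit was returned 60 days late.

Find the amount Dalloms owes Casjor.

€19,180

Doubled: 2 × €2,690 = €5,380
Minimum €1,350: €5,380 meets the minimum, no increase.
Late-return penalty: 60 × €230 = €13,800
Damages plus late penalty: €5,380 + €13,800 = €19,180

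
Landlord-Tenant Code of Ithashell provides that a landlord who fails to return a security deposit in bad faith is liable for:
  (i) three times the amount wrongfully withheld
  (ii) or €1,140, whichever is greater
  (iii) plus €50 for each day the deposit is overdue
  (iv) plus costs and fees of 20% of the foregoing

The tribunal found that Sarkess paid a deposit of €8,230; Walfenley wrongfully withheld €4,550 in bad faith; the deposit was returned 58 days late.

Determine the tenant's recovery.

Trebled: 3 × €4,550 = €13,650
Minimum €1,140: €13,650 meets the minimum, no increase.
Late-return penalty: 58 × €50 = €2,900
Damages plus late penalty: €13,650 + €2,900 = €16,550
Costs and fees: 20% of €16,550 = €3,310
Total recovery: €16,550 + €3,310 = €19,860

Recovery: €19,860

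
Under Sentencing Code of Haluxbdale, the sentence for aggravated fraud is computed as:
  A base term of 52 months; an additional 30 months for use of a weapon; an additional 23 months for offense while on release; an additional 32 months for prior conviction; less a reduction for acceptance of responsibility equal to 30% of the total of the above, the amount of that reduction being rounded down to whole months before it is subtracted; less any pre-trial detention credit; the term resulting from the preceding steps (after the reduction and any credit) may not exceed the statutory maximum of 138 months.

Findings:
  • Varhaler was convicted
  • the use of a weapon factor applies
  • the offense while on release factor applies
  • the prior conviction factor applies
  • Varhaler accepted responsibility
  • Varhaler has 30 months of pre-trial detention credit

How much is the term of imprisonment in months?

66 months

Use of a weapon enhancement: +30 months
Offense while on release enhancement: +23 months
Prior conviction enhancement: +32 months
Adjusted term: 52 months + 30 months + 23 months + 32 months = 137 months
Acceptance of responsibility reduction: 30% of 137 months = 41 months (rounded down)
After reduction: 137 − 41 = 96 months
Less pre-trial detention credit: 96 months − 30 months = 66 months
Cap at 138 months: 66 months is within the cap, no reduction.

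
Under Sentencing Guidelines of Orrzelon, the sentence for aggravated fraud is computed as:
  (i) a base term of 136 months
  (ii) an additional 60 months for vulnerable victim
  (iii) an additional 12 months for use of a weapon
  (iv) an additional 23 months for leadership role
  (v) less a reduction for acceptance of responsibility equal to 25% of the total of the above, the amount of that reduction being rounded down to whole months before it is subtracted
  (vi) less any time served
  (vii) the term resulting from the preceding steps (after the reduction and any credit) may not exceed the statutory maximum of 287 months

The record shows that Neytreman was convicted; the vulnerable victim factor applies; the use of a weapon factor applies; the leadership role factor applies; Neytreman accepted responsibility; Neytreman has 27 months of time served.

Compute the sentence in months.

147 months

Vulnerable victim enhancement: +60 months
Use of a weapon enhancement: +12 months
Leadership role enhancement: +23 months
Adjusted term: 136 months + 60 months + 12 months + 23 months = 231 months
Acceptance of responsibility reduction: 25% of 231 months = 57 months (rounded down)
After reduction: 231 − 57 = 174 months
Less time served: 174 months − 27 months = 147 months
Cap at 287 months: 147 months is within the cap, no reduction.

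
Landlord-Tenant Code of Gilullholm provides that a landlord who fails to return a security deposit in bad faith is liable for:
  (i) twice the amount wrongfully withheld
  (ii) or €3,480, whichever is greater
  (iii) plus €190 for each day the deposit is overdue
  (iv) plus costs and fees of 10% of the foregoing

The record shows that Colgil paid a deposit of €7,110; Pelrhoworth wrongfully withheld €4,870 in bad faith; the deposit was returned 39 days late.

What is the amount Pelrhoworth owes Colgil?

Doubled: 2 × €4,870 = €9,740
Minimum €3,480: €9,740 meets the minimum, no increase.
Late-return penalty: 39 × €190 = €7,410
Damages plus late penalty: €9,740 + €7,410 = €17,150
Costs and fees: 10% of €17,150 = €1,715
Total recovery: €17,150 + €1,715 = €18,865

€18,865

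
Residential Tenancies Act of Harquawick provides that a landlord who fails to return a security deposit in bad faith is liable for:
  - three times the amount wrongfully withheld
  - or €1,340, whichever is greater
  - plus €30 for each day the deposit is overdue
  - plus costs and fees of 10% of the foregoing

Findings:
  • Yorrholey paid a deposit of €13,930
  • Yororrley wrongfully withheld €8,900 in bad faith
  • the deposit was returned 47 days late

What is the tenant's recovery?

Trebled: 3 × €8,900 = €26,700
Minimum €1,340: €26,700 meets the minimum, no increase.
Late-return penalty: 47 × €30 = €1,410
Damages plus late penalty: €26,700 + €1,410 = €28,110
Costs and fees: 10% of €28,110 = €2,811
Total recovery: €28,110 + €2,811 = €30,921

€30,921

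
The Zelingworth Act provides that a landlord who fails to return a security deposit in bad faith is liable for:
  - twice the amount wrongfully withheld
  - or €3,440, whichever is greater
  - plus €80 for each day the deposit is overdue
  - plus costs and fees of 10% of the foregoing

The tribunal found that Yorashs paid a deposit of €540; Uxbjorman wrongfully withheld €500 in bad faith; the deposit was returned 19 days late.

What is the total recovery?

Doubled: 2 × €500 = €1,000
Minimum €3,440: €1,000 is below the minimum → €3,440
Late-return penalty: 19 × €80 = €1,520
Damages plus late penalty: €3,440 + €1,520 = €4,960
Costs and fees: 10% of €4,960 = €496
Total recovery: €4,960 + €496 = €5,456

€5,456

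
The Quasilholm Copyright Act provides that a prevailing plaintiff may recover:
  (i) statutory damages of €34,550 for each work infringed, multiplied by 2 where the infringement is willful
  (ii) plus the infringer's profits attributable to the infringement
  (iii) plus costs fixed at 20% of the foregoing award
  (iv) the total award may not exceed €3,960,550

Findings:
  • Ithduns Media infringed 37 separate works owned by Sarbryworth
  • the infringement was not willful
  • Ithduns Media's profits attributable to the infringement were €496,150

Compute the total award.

€2,129,400

Statutory damages: 37 × €34,550 = €1,278,350
Infringement not willful: no ×2 enhancement.
Combined award: €1,278,350 + €496,150 = €1,774,500
Costs: 20% of €1,774,500 = €354,900
Award plus costs: €1,774,500 + €354,900 = €2,129,400
Cap at €3,960,550: €2,129,400 is within the cap, no reduction.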